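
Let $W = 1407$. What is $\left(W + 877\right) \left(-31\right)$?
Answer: $-70804$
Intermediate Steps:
$\left(W + 877\right) \left(-31\right) = \left(1407 + 877\right) \left(-31\right) = 2284 \left(-31\right) = -70804$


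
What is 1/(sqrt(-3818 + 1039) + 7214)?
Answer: 7214/52044575 - I*sqrt(2779)/52044575 ≈ 0.00013861 - 1.0129e-6*I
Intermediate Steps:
1/(sqrt(-3818 + 1039) + 7214) = 1/(sqrt(-2779) + 7214) = 1/(I*sqrt(2779) + 7214) = 1/(7214 + I*sqrt(2779))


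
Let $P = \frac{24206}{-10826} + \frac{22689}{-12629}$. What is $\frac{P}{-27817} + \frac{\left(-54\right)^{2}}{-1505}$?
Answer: $- \frac{5544626620949324}{2861895559382545} \approx -1.9374$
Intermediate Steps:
$P = - \frac{275664344}{68360777}$ ($P = 24206 \left(- \frac{1}{10826}\right) + 22689 \left(- \frac{1}{12629}\right) = - \frac{12103}{5413} - \frac{22689}{12629} = - \frac{275664344}{68360777} \approx -4.0325$)
$\frac{P}{-27817} + \frac{\left(-54\right)^{2}}{-1505} = - \frac{275664344}{68360777 \left(-27817\right)} + \frac{\left(-54\right)^{2}}{-1505} = \left(- \frac{275664344}{68360777}\right) \left(- \frac{1}{27817}\right) + 2916 \left(- \frac{1}{1505}\right) = \frac{275664344}{1901591733809} - \frac{2916}{1505} = - \frac{5544626620949324}{2861895559382545}$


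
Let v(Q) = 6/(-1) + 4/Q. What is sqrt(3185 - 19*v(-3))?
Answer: sqrt(29919)/3 ≈ 57.657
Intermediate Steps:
v(Q) = -6 + 4/Q (v(Q) = 6*(-1) + 4/Q = -6 + 4/Q)
sqrt(3185 - 19*v(-3)) = sqrt(3185 - 19*(-6 + 4/(-3))) = sqrt(3185 - 19*(-6 + 4*(-1/3))) = sqrt(3185 - 19*(-6 - 4/3)) = sqrt(3185 - 19*(-22/3)) = sqrt(3185 + 418/3) = sqrt(9973/3) = sqrt(29919)/3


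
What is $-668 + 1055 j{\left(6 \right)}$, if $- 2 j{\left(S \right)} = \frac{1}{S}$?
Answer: $- \frac{9071}{12} \approx -755.92$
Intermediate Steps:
$j{\left(S \right)} = - \frac{1}{2 S}$
$-668 + 1055 j{\left(6 \right)} = -668 + 1055 \left(- \frac{1}{2 \cdot 6}\right) = -668 + 1055 \left(\left(- \frac{1}{2}\right) \frac{1}{6}\right) = -668 + 1055 \left(- \frac{1}{12}\right) = -668 - \frac{1055}{12} = - \frac{9071}{12}$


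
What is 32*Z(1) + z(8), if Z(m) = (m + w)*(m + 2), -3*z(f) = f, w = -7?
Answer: -1736/3 ≈ -578.67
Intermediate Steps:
z(f) = -f/3
Z(m) = (-7 + m)*(2 + m) (Z(m) = (m - 7)*(m + 2) = (-7 + m)*(2 + m))
32*Z(1) + z(8) = 32*(-14 + 1² - 5*1) - ⅓*8 = 32*(-14 + 1 - 5) - 8/3 = 32*(-18) - 8/3 = -576 - 8/3 = -1736/3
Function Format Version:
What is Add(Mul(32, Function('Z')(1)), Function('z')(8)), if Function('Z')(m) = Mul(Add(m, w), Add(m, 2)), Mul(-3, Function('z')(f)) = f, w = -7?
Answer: Rational(-1736, 3) ≈ -578.67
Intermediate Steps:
Function('z')(f) = Mul(Rational(-1, 3), f)
Function('Z')(m) = Mul(Add(-7, m), Add(2, m)) (Function('Z')(m) = Mul(Add(m, -7), Add(m, 2)) = Mul(Add(-7, m), Add(2, m)))
Add(Mul(32, Function('Z')(1)), Function('z')(8)) = Add(Mul(32, Add(-14, Pow(1, 2), Mul(-5, 1))), Mul(Rational(-1, 3), 8)) = Add(Mul(32, Add(-14, 1, -5)), Rational(-8, 3)) = Add(Mul(32, -18), Rational(-8, 3)) = Add(-576, Rational(-8, 3)) = Rational(-1736, 3)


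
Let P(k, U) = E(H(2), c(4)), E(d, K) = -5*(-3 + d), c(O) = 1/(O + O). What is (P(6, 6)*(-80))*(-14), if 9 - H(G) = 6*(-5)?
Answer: -201600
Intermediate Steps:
H(G) = 39 (H(G) = 9 - 6*(-5) = 9 - 1*(-30) = 9 + 30 = 39)
c(O) = 1/(2*O)
E(d, K) = 15 - 5*d
P(k, U) = -180 (P(k, U) = 15 - 5*39 = 15 - 195 = -180)
(P(6, 6)*(-80))*(-14) = -180*(-80)*(-14) = 14400*(-14) = -201600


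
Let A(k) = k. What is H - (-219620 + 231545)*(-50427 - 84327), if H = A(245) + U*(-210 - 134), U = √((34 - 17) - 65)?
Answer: 1606941695 - 1376*I*√3 ≈ 1.6069e+9 - 2383.3*I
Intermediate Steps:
U = 4*I*√3 (U = √(17 - 65) = √(-48) = 4*I*√3 ≈ 6.9282*I)
H = 245 - 1376*I*√3 (H = 245 + (4*I*√3)*(-210 - 134) = 245 + (4*I*√3)*(-344) = 245 - 1376*I*√3 ≈ 245.0 - 2383.3*I)
H - (-219620 + 231545)*(-50427 - 84327) = (245 - 1376*I*√3) - (-219620 + 231545)*(-50427 - 84327) = (245 - 1376*I*√3) - 11925*(-134754) = (245 - 1376*I*√3) - 1*(-1606941450) = (245 - 1376*I*√3) + 1606941450 = 1606941695 - 1376*I*√3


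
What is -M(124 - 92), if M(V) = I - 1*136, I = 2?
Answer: 134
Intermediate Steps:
M(V) = -134 (M(V) = 2 - 1*136 = 2 - 136 = -134)
-M(124 - 92) = -1*(-134) = 134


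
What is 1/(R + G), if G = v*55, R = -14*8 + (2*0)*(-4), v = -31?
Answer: -1/1817 ≈ -0.00055036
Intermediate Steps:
R = -112 (R = -112 + 0*(-4) = -112 + 0 = -112)
G = -1705 (G = -31*55 = -1705)
1/(R + G) = 1/(-112 - 1705) = 1/(-1817) = -1/1817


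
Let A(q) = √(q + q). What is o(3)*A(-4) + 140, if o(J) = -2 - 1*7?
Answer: 140 - 18*I*√2 ≈ 140.0 - 25.456*I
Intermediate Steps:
o(J) = -9 (o(J) = -2 - 7 = -9)
A(q) = √2*√q (A(q) = √(2*q) = √2*√q)
o(3)*A(-4) + 140 = -9*√2*√(-4) + 140 = -9*√2*2*I + 140 = -18*I*√2 + 140 = 140 - 18*I*√2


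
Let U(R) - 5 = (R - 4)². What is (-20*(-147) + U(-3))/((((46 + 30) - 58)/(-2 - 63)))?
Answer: -32435/3 ≈ -10812.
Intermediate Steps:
U(R) = 5 + (-4 + R)² (U(R) = 5 + (R - 4)² = 5 + (-4 + R)²)
(-20*(-147) + U(-3))/((((46 + 30) - 58)/(-2 - 63))) = (-20*(-147) + (5 + (-4 - 3)²))/((((46 + 30) - 58)/(-2 - 63))) = (2940 + (5 + (-7)²))/(((76 - 58)/(-65))) = (2940 + (5 + 49))/((-1/65*18)) = (2940 + 54)/(-18/65) = 2994*(-65/18) = -32435/3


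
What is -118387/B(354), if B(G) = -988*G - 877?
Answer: 118387/350629 ≈ 0.33764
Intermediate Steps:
B(G) = -877 - 988*G
-118387/B(354) = -118387/(-877 - 988*354) = -118387/(-877 - 349752) = -118387/(-350629) = -118387*(-1/350629) = 118387/350629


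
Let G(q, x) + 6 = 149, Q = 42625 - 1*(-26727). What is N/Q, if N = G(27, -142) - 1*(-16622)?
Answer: 16765/69352 ≈ 0.24174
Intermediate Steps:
Q = 69352 (Q = 42625 + 26727 = 69352)
G(q, x) = 143 (G(q, x) = -6 + 149 = 143)
N = 16765 (N = 143 - 1*(-16622) = 143 + 16622 = 16765)
N/Q = 16765/69352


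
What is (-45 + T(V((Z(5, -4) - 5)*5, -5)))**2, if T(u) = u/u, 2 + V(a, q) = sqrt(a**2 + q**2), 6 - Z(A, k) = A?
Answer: 1936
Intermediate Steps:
Z(A, k) = 6 - A
V(a, q) = -2 + sqrt(a**2 + q**2)
T(u) = 1
(-45 + T(V((Z(5, -4) - 5)*5, -5)))**2 = (-45 + 1)**2 = (-44)**2 = 1936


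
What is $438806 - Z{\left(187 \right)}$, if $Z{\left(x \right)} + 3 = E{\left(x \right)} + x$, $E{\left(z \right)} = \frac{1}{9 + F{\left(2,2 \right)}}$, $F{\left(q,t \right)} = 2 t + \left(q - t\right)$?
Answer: $\frac{5702085}{13} \approx 4.3862 \cdot 10^{5}$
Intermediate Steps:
$F{\left(q,t \right)} = q + t$
$E{\left(z \right)} = \frac{1}{13}$ ($E{\left(z \right)} = \frac{1}{9 + \left(2 + 2\right)} = \frac{1}{9 + 4} = \frac{1}{13}$)
$Z{\left(x \right)} = - \frac{38}{13} + x$ ($Z{\left(x \right)} = -3 + \left(\frac{1}{13} + x\right) = - \frac{38}{13} + x$)
$438806 - Z{\left(187 \right)} = 438806 - \left(- \frac{38}{13} + 187\right) = 438806 - \frac{2393}{13} = \frac{5702085}{13}$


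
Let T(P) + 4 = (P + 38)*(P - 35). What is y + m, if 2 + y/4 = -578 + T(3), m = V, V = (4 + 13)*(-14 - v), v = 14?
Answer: -8060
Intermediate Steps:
T(P) = -4 + (-35 + P)*(38 + P) (T(P) = -4 + (P + 38)*(P - 35) = -4 + (38 + P)*(-35 + P) = -4 + (-35 + P)*(38 + P))
V = -476 (V = (4 + 13)*(-14 - 1*14) = 17*(-14 - 14) = 17*(-28) = -476)
m = -476
y = -7584 (y = -8 + 4*(-578 + (-1334 + 3² + 3*3)) = -8 + 4*(-578 + (-1334 + 9 + 9)) = -8 + 4*(-578 - 1316) = -8 + 4*(-1894) = -8 - 7576 = -7584)
y + m = -7584 - 476 = -8060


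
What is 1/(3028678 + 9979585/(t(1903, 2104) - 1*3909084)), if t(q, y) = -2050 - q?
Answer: 3913037/11851319095501 ≈ 3.3018e-7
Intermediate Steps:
1/(3028678 + 9979585/(t(1903, 2104) - 1*3909084)) = 1/(3028678 + 9979585/((-2050 - 1*1903) - 1*3909084)) = 1/(3028678 + 9979585/((-2050 - 1903) - 3909084)) = 1/(3028678 + 9979585/(-3953 - 3909084)) = 1/(3028678 + 9979585/(-3913037)) = 1/(3028678 + 9979585*(-1/3913037)) = 1/(3028678 - 9979585/3913037) = 1/(11851319095501/3913037) = 3913037/11851319095501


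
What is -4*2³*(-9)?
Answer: 288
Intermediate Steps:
-4*2³*(-9) = -4*8*(-9) = -32*(-9) = 288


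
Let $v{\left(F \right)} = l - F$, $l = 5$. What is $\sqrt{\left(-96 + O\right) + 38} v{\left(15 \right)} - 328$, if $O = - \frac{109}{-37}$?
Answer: $-328 - \frac{10 i \sqrt{75369}}{37} \approx -328.0 - 74.198 i$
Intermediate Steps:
$O = \frac{109}{37}$ ($O = \left(-109\right) \left(- \frac{1}{37}\right) = \frac{109}{37} \approx 2.9459$)
$v{\left(F \right)} = 5 - F$
$\sqrt{\left(-96 + O\right) + 38} v{\left(15 \right)} - 328 = \sqrt{\left(-96 + \frac{109}{37}\right) + 38} \left(5 - 15\right) - 328 = \sqrt{- \frac{3443}{37} + 38} \left(5 - 15\right) - 328 = \sqrt{- \frac{2037}{37}} \left(-10\right) - 328 = \frac{i \sqrt{75369}}{37} \left(-10\right) - 328 = - \frac{10 i \sqrt{75369}}{37} - 328 = -328 - \frac{10 i \sqrt{75369}}{37}$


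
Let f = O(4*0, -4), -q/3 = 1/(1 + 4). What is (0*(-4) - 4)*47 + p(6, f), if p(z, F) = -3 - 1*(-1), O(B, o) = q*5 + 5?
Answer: -190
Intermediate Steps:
q = -3/5 (q = -3/(1 + 4) = -3/5 ≈ -0.60000)
O(B, o) = 2 (O(B, o) = -3/5*5 + 5 = -3 + 5 = 2)
f = 2
p(z, F) = -2 (p(z, F) = -3 + 1 = -2)
(0*(-4) - 4)*47 + p(6, f) = (0*(-4) - 4)*47 - 2 = (0 - 4)*47 - 2 = -4*47 - 2 = -188 - 2 = -190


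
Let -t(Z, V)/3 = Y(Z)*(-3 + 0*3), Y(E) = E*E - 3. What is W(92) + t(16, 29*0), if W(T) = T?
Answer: 2369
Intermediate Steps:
Y(E) = -3 + E² (Y(E) = E² - 3 = -3 + E²)
t(Z, V) = -27 + 9*Z² (t(Z, V) = -3*(-3 + Z²)*(-3 + 0*3) = -3*(-3 + Z²)*(-3 + 0) = -3*(-3 + Z²)*(-3) = -3*(9 - 3*Z²) = -27 + 9*Z²)
W(92) + t(16, 29*0) = 92 + (-27 + 9*16²) = 92 + (-27 + 9*256) = 92 + (-27 + 2304) = 92 + 2277 = 2369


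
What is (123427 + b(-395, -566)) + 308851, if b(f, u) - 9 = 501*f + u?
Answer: 233826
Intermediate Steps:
b(f, u) = 9 + u + 501*f (b(f, u) = 9 + (501*f + u) = 9 + (u + 501*f) = 9 + u + 501*f)
(123427 + b(-395, -566)) + 308851 = (123427 + (9 - 566 + 501*(-395))) + 308851 = (123427 + (9 - 566 - 197895)) + 308851 = (123427 - 198452) + 308851 = -75025 + 308851 = 233826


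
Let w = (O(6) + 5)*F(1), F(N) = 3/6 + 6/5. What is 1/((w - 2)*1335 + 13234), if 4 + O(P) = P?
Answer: 2/52901 ≈ 3.7806e-5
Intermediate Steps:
O(P) = -4 + P
F(N) = 17/10 (F(N) = 3*(1/6) + 6*(1/5) = 1/2 + 6/5 = 17/10)
w = 119/10 (w = ((-4 + 6) + 5)*(17/10) = (2 + 5)*(17/10) = 7*(17/10) = 119/10 ≈ 11.900)
1/((w - 2)*1335 + 13234) = 1/((119/10 - 2)*1335 + 13234) = 1/((99/10)*1335 + 13234) = 1/(26433/2 + 13234) = 1/(52901/2) = 2/52901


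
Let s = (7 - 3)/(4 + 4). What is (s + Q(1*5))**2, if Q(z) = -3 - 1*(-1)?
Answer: 9/4 ≈ 2.2500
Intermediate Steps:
Q(z) = -2 (Q(z) = -3 + 1 = -2)
s = 1/2 (s = 4/8 = 4*(1/8) = 1/2 ≈ 0.50000)
(s + Q(1*5))**2 = (1/2 - 2)**2 = (-3/2)**2 = 9/4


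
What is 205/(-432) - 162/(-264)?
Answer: 661/4752 ≈ 0.13910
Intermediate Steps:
205/(-432) - 162/(-264) = 205*(-1/432) - 162*(-1/264) = -205/432 + 27/44 = 661/4752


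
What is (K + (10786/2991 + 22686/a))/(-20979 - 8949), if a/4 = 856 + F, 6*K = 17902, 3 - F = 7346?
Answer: -38629297943/387121014384 ≈ -0.099786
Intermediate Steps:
F = -7343 (F = 3 - 1*7346 = 3 - 7346 = -7343)
K = 8951/3 (K = (⅙)*17902 = 8951/3 ≈ 2983.7)
a = -25948 (a = 4*(856 - 7343) = 4*(-6487) = -25948)
(K + (10786/2991 + 22686/a))/(-20979 - 8949) = (8951/3 + (10786/2991 + 22686/(-25948)))/(-20979 - 8949) = (8951/3 + (10786*(1/2991) + 22686*(-1/25948)))/(-29928) = (8951/3 + (10786/2991 - 11343/12974))*(-1/29928) = (8951/3 + 106010651/38805234)*(-1/29928) = (38629297943/12935078)*(-1/29928) = -38629297943/387121014384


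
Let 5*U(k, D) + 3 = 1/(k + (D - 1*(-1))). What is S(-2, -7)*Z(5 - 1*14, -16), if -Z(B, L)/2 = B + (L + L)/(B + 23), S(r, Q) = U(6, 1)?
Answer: -1817/140 ≈ -12.979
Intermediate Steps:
U(k, D) = -3/5 + 1/(5*(1 + D + k)) (U(k, D) = -3/5 + 1/(5*(k + (D - 1*(-1)))) = -3/5 + 1/(5*(k + (D + 1))) = -3/5 + 1/(5*(k + (1 + D))) = -3/5 + 1/(5*(1 + D + k)))
S(r, Q) = -23/40 (S(r, Q) = (-2 - 3*1 - 3*6)/(5*(1 + 1 + 6)) = (1/5)*(-2 - 3 - 18)/8 = (1/5)*(1/8)*(-23) = -23/40)
Z(B, L) = -2*B - 4*L/(23 + B) (Z(B, L) = -2*(B + (L + L)/(B + 23)) = -2*(B + (2*L)/(23 + B)) = -2*(B + 2*L/(23 + B)) = -2*B - 4*L/(23 + B))
S(-2, -7)*Z(5 - 1*14, -16) = -23*(-(5 - 1*14)**2 - 23*(5 - 1*14) - 2*(-16))/(20*(23 + (5 - 1*14))) = -23*(-(5 - 14)**2 - 23*(5 - 14) + 32)/(20*(23 + (5 - 14))) = -23*(-1*(-9)**2 - 23*(-9) + 32)/(20*(23 - 9)) = -23*(-1*81 + 207 + 32)/(20*14) = -23*(-81 + 207 + 32)/(20*14) = -23*158/(20*14) = -23/40*158/7 = -1817/140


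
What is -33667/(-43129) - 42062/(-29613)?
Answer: 2811072869/1277179077 ≈ 2.2010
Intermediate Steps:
-33667/(-43129) - 42062/(-29613) = -33667*(-1/43129) - 42062*(-1/29613) = 33667/43129 + 42062/29613 = 2811072869/1277179077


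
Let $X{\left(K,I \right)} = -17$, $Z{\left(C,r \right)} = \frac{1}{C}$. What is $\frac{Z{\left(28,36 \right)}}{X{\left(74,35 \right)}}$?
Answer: $- \frac{1}{476} \approx -0.0021008$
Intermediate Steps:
$\frac{Z{\left(28,36 \right)}}{X{\left(74,35 \right)}} = \frac{1}{28 \left(-17\right)} = \frac{1}{28} \left(- \frac{1}{17}\right) = - \frac{1}{476}$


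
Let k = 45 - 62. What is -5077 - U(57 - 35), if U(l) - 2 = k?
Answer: -5062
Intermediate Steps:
k = -17
U(l) = -15 (U(l) = 2 - 17 = -15)
-5077 - U(57 - 35) = -5077 - 1*(-15) = -5077 + 15 = -5062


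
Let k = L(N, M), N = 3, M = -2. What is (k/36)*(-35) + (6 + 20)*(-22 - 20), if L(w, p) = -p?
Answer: -19691/18 ≈ -1093.9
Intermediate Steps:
k = 2 (k = -1*(-2) = 2)
(k/36)*(-35) + (6 + 20)*(-22 - 20) = (2/36)*(-35) + (6 + 20)*(-22 - 20) = (2*(1/36))*(-35) + 26*(-42) = (1/18)*(-35) - 1092 = -35/18 - 1092 = -19691/18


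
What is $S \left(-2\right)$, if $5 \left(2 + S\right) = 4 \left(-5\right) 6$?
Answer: $52$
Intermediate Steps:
$S = -26$ ($S = -2 + \frac{4 \left(-5\right) 6}{5} = -2 + \frac{\left(-20\right) 6}{5} = -2 + \frac{1}{5} \left(-120\right) = -2 - 24 = -26$)
$S \left(-2\right) = \left(-26\right) \left(-2\right) = 52$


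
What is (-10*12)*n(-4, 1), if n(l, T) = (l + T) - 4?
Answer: 840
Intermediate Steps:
n(l, T) = -4 + T + l (n(l, T) = (T + l) - 4 = -4 + T + l)
(-10*12)*n(-4, 1) = (-10*12)*(-4 + 1 - 4) = -120*(-7) = 840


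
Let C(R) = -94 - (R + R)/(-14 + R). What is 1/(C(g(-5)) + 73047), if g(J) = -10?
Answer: 6/437713 ≈ 1.3708e-5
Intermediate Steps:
C(R) = -94 - 2*R/(-14 + R)
1/(C(g(-5)) + 73047) = 1/(4*(329 - 24*(-10))/(-14 - 10) + 73047) = 1/(4*(329 + 240)/(-24) + 73047) = 1/(4*(-1/24)*569 + 73047) = 1/(-569/6 + 73047) = 1/(437713/6) = 6/437713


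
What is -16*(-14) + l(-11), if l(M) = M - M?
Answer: 224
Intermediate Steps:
l(M) = 0
-16*(-14) + l(-11) = -16*(-14) + 0 = 224 + 0 = 224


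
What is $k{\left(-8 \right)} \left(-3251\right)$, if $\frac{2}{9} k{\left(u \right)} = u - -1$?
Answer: $\frac{204813}{2} \approx 1.0241 \cdot 10^{5}$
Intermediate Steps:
$k{\left(u \right)} = \frac{9}{2} + \frac{9 u}{2}$ ($k{\left(u \right)} = \frac{9 \left(u - -1\right)}{2} = \frac{9 \left(u + 1\right)}{2} = \frac{9 \left(1 + u\right)}{2} = \frac{9}{2} + \frac{9 u}{2}$)
$k{\left(-8 \right)} \left(-3251\right) = \left(\frac{9}{2} + \frac{9}{2} \left(-8\right)\right) \left(-3251\right) = \left(\frac{9}{2} - 36\right) \left(-3251\right) = \left(- \frac{63}{2}\right) \left(-3251\right) = \frac{204813}{2}$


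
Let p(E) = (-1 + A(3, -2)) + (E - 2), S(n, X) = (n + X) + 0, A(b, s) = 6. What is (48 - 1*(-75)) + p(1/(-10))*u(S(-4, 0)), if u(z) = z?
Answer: 557/5 ≈ 111.40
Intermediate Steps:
S(n, X) = X + n (S(n, X) = (X + n) + 0 = X + n)
p(E) = 3 + E (p(E) = (-1 + 6) + (E - 2) = 5 + (-2 + E) = 3 + E)
(48 - 1*(-75)) + p(1/(-10))*u(S(-4, 0)) = (48 - 1*(-75)) + (3 + 1/(-10))*(0 - 4) = (48 + 75) + (3 - ⅒)*(-4) = 123 + (29/10)*(-4) = 123 - 58/5 = 557/5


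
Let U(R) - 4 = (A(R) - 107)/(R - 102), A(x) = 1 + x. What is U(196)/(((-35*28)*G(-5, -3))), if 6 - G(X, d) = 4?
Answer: -233/92120 ≈ -0.0025293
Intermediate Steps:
G(X, d) = 2 (G(X, d) = 6 - 1*4 = 6 - 4 = 2)
U(R) = 4 + (-106 + R)/(-102 + R) (U(R) = 4 + ((1 + R) - 107)/(R - 102) = 4 + (-106 + R)/(-102 + R))
U(196)/(((-35*28)*G(-5, -3))) = ((-514 + 5*196)/(-102 + 196))/((-35*28*2)) = ((-514 + 980)/94)/((-980*2)) = ((1/94)*466)/(-1960) = (233/47)*(-1/1960) = -233/92120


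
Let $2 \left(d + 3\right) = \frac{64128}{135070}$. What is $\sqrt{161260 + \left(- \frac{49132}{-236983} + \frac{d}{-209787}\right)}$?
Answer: $\frac{\sqrt{201991941589850427635055308947074585}}{1119188953419745} \approx 401.57$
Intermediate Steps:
$d = - \frac{186573}{67535}$ ($d = -3 + \frac{64128 \cdot \frac{1}{135070}}{2} = -3 + \frac{1}{2} \cdot \frac{32064}{67535} = -3 + \frac{16032}{67535} = - \frac{186573}{67535} \approx -2.7626$)
$\sqrt{161260 + \left(- \frac{49132}{-236983} + \frac{d}{-209787}\right)} = \sqrt{161260 - \left(- \frac{62191}{4722655015} - \frac{49132}{236983}\right)} = \sqrt{161260 - - \frac{232048224406733}{1119188953419745}} = \sqrt{161260 + \left(\frac{49132}{236983} + \frac{62191}{4722655015}\right)} = \sqrt{161260 + \frac{232048224406733}{1119188953419745}} = \sqrt{\frac{180480642676692485433}{1119188953419745}} = \frac{\sqrt{201991941589850427635055308947074585}}{1119188953419745}$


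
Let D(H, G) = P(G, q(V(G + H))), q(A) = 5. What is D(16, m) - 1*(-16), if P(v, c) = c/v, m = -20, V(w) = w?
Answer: 63/4 ≈ 15.750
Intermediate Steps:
D(H, G) = 5/G
D(16, m) - 1*(-16) = 5/(-20) - 1*(-16) = 5*(-1/20) + 16 = -¼ + 16 = 63/4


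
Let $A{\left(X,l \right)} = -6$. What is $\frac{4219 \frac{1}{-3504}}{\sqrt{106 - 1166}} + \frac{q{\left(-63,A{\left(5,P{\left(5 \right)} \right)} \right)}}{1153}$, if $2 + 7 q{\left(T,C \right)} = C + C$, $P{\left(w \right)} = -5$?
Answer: $- \frac{2}{1153} + \frac{4219 i \sqrt{265}}{1857120} \approx -0.0017346 + 0.036982 i$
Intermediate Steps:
$q{\left(T,C \right)} = - \frac{2}{7} + \frac{2 C}{7}$ ($q{\left(T,C \right)} = - \frac{2}{7} + \frac{C + C}{7} = - \frac{2}{7} + \frac{2 C}{7}$)
$\frac{4219 \frac{1}{-3504}}{\sqrt{106 - 1166}} + \frac{q{\left(-63,A{\left(5,P{\left(5 \right)} \right)} \right)}}{1153} = \frac{4219 \frac{1}{-3504}}{\sqrt{106 - 1166}} + \frac{- \frac{2}{7} + \frac{2}{7} \left(-6\right)}{1153} = \frac{4219 \left(- \frac{1}{3504}\right)}{\sqrt{-1060}} + \left(- \frac{2}{7} - \frac{12}{7}\right) \frac{1}{1153} = - \frac{4219}{3504 \cdot 2 i \sqrt{265}} - \frac{2}{1153} = - \frac{4219 \left(- \frac{i \sqrt{265}}{530}\right)}{3504} - \frac{2}{1153} = \frac{4219 i \sqrt{265}}{1857120} - \frac{2}{1153} = - \frac{2}{1153} + \frac{4219 i \sqrt{265}}{1857120}$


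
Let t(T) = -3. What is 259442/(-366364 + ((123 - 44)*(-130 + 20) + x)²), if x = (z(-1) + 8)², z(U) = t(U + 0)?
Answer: 259442/74715861 ≈ 0.0034724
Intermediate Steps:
z(U) = -3
x = 25 (x = (-3 + 8)² = 5² = 25)
259442/(-366364 + ((123 - 44)*(-130 + 20) + x)²) = 259442/(-366364 + ((123 - 44)*(-130 + 20) + 25)²) = 259442/(-366364 + (79*(-110) + 25)²) = 259442/(-366364 + (-8690 + 25)²) = 259442/(-366364 + (-8665)²) = 259442/(-366364 + 75082225) = 259442/74715861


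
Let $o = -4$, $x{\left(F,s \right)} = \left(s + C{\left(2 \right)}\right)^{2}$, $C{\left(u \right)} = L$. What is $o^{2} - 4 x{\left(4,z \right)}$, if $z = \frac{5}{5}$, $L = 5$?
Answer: $-128$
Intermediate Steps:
$z = 1$ ($z = 5 \cdot \frac{1}{5} = 1$)
$C{\left(u \right)} = 5$
$x{\left(F,s \right)} = \left(5 + s\right)^{2}$ ($x{\left(F,s \right)} = \left(s + 5\right)^{2} = \left(5 + s\right)^{2}$)
$o^{2} - 4 x{\left(4,z \right)} = \left(-4\right)^{2} - 4 \left(5 + 1\right)^{2} = 16 - 4 \cdot 6^{2} = 16 - 144 = -128$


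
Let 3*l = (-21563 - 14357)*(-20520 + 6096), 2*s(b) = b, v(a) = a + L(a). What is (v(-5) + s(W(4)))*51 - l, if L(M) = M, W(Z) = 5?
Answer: -345407485/2 ≈ -1.7270e+8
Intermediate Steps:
v(a) = 2*a (v(a) = a + a = 2*a)
s(b) = b/2
l = 172703360 (l = ((-21563 - 14357)*(-20520 + 6096))/3 = (-35920*(-14424))/3 = (1/3)*518110080 = 172703360)
(v(-5) + s(W(4)))*51 - l = (2*(-5) + (1/2)*5)*51 - 1*172703360 = (-10 + 5/2)*51 - 172703360 = -15/2*51 - 172703360 = -765/2 - 172703360 = -345407485/2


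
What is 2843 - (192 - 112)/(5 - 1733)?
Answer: 307049/108 ≈ 2843.0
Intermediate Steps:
2843 - (192 - 112)/(5 - 1733) = 2843 - 80/(-1728) = 2843 - 80*(-1)/1728 = 2843 - 1*(-5/108) = 2843 + 5/108 = 307049/108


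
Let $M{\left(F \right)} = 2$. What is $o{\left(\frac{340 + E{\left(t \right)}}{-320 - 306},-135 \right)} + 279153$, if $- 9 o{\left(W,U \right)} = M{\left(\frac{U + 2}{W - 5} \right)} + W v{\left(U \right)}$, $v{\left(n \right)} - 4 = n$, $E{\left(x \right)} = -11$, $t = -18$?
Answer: $\frac{1572703651}{5634} \approx 2.7915 \cdot 10^{5}$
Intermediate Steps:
$v{\left(n \right)} = 4 + n$
$o{\left(W,U \right)} = - \frac{2}{9} - \frac{W \left(4 + U\right)}{9}$ ($o{\left(W,U \right)} = - \frac{2 + W \left(4 + U\right)}{9} = - \frac{2}{9} - \frac{W \left(4 + U\right)}{9}$)
$o{\left(\frac{340 + E{\left(t \right)}}{-320 - 306},-135 \right)} + 279153 = \left(- \frac{2}{9} - \frac{\frac{340 - 11}{-320 - 306} \left(4 - 135\right)}{9}\right) + 279153 = \left(- \frac{2}{9} - \frac{1}{9} \frac{329}{-626} \left(-131\right)\right) + 279153 = \left(- \frac{2}{9} - \frac{1}{9} \cdot 329 \left(- \frac{1}{626}\right) \left(-131\right)\right) + 279153 = \left(- \frac{2}{9} - \left(- \frac{329}{5634}\right) \left(-131\right)\right) + 279153 = \left(- \frac{2}{9} - \frac{43099}{5634}\right) + 279153 = - \frac{44351}{5634} + 279153 = \frac{1572703651}{5634}$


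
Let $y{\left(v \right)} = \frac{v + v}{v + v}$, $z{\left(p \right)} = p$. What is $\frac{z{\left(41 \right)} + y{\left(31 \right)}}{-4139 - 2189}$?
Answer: $- \frac{3}{452} \approx -0.0066372$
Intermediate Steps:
$y{\left(v \right)} = 1$ ($y{\left(v \right)} = \frac{2 v}{2 v} = 2 v \frac{1}{2 v} = 1$)
$\frac{z{\left(41 \right)} + y{\left(31 \right)}}{-4139 - 2189} = \frac{41 + 1}{-4139 - 2189} = \frac{42}{-6328} = 42 \left(- \frac{1}{6328}\right) = - \frac{3}{452}$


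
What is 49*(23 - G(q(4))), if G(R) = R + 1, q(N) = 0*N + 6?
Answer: 784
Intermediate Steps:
q(N) = 6 (q(N) = 0 + 6 = 6)
G(R) = 1 + R
49*(23 - G(q(4))) = 49*(23 - (1 + 6)) = 49*(23 - 1*7) = 49*(23 - 7) = 49*16 = 784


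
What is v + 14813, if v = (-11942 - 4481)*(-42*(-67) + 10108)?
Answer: -212203193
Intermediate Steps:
v = -212218006 (v = -16423*(2814 + 10108) = -16423*12922 = -212218006)
v + 14813 = -212218006 + 14813 = -212203193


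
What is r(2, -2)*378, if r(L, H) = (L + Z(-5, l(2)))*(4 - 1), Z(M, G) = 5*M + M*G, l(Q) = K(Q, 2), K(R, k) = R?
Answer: -37422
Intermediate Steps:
l(Q) = Q
Z(M, G) = 5*M + G*M
r(L, H) = -105 + 3*L (r(L, H) = (L - 5*(5 + 2))*(4 - 1) = (L - 5*7)*3 = (L - 35)*3 = (-35 + L)*3 = -105 + 3*L)
r(2, -2)*378 = (-105 + 3*2)*378 = (-105 + 6)*378 = -99*378 = -37422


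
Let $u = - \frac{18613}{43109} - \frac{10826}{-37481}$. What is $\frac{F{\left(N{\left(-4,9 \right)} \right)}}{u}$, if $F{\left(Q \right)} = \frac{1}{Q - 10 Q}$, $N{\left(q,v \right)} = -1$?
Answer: $- \frac{1615768429}{2078422371} \approx -0.7774$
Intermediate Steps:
$F{\left(Q \right)} = - \frac{1}{9 Q}$ ($F{\left(Q \right)} = \frac{1}{\left(-9\right) Q} = - \frac{1}{9 Q}$)
$u = - \frac{230935819}{1615768429}$ ($u = \left(-18613\right) \frac{1}{43109} - - \frac{10826}{37481} = - \frac{18613}{43109} + \frac{10826}{37481} = - \frac{230935819}{1615768429} \approx -0.14293$)
$\frac{F{\left(N{\left(-4,9 \right)} \right)}}{u} = \frac{\left(- \frac{1}{9}\right) \frac{1}{-1}}{- \frac{230935819}{1615768429}} = \left(- \frac{1}{9}\right) \left(-1\right) \left(- \frac{1615768429}{230935819}\right) = \frac{1}{9} \left(- \frac{1615768429}{230935819}\right) = - \frac{1615768429}{2078422371}$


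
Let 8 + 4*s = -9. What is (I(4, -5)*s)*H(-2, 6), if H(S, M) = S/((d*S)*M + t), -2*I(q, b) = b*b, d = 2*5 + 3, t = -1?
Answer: 425/628 ≈ 0.67675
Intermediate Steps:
s = -17/4 (s = -2 + (¼)*(-9) = -2 - 9/4 = -17/4 ≈ -4.2500)
d = 13 (d = 10 + 3 = 13)
I(q, b) = -b²/2 (I(q, b) = -b*b/2 = -b²/2)
H(S, M) = S/(-1 + 13*M*S) (H(S, M) = S/((13*S)*M - 1) = S/(13*M*S - 1) = S/(-1 + 13*M*S))
(I(4, -5)*s)*H(-2, 6) = (-½*(-5)²*(-17/4))*(-2/(-1 + 13*6*(-2))) = (-½*25*(-17/4))*(-2/(-1 - 156)) = (-25/2*(-17/4))*(-2/(-157)) = 425*(-2*(-1/157))/8 = (425/8)*(2/157) = 425/628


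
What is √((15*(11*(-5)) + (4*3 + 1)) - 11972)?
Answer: 4*I*√799 ≈ 113.07*I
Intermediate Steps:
√((15*(11*(-5)) + (4*3 + 1)) - 11972) = √((15*(-55) + (12 + 1)) - 11972) = √((-825 + 13) - 11972) = √(-812 - 11972) = √(-12784) = 4*I*√799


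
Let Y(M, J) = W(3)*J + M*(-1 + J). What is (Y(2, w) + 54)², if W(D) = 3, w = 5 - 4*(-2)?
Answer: 13689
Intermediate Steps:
w = 13 (w = 5 + 8 = 13)
Y(M, J) = 3*J + M*(-1 + J)
(Y(2, w) + 54)² = ((-1*2 + 3*13 + 13*2) + 54)² = ((-2 + 39 + 26) + 54)² = (63 + 54)² = 117² = 13689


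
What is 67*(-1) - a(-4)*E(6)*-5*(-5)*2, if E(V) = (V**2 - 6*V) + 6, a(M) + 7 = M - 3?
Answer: 4133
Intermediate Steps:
a(M) = -10 + M (a(M) = -7 + (M - 3) = -7 + (-3 + M) = -10 + M)
E(V) = 6 + V**2 - 6*V
67*(-1) - a(-4)*E(6)*-5*(-5)*2 = 67*(-1) - (-10 - 4)*(6 + 6**2 - 6*6)*-5*(-5)*2 = -67 - (-14*(6 + 36 - 36))*25*2 = -67 - (-14*6)*50 = -67 - (-84)*50 = -67 - 1*(-4200) = -67 + 4200 = 4133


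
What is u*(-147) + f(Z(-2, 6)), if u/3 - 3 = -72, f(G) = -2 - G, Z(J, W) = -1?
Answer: 30428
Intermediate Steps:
u = -207 (u = 9 + 3*(-72) = 9 - 216 = -207)
u*(-147) + f(Z(-2, 6)) = -207*(-147) + (-2 - 1*(-1)) = 30429 + (-2 + 1) = 30429 - 1 = 30428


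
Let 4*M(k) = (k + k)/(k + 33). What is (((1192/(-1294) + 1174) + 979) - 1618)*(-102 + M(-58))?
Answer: -871129029/16175 ≈ -53857.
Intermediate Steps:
M(k) = k/(2*(33 + k)) (M(k) = ((k + k)/(k + 33))/4 = ((2*k)/(33 + k))/4 = (2*k/(33 + k))/4 = k/(2*(33 + k)))
(((1192/(-1294) + 1174) + 979) - 1618)*(-102 + M(-58)) = (((1192/(-1294) + 1174) + 979) - 1618)*(-102 + (½)*(-58)/(33 - 58)) = (((1192*(-1/1294) + 1174) + 979) - 1618)*(-102 + (½)*(-58)/(-25)) = (((-596/647 + 1174) + 979) - 1618)*(-102 + (½)*(-58)*(-1/25)) = ((758982/647 + 979) - 1618)*(-102 + 29/25) = (1392395/647 - 1618)*(-2521/25) = (345549/647)*(-2521/25) = -871129029/16175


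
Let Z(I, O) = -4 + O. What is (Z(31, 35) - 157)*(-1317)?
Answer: 165942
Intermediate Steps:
(Z(31, 35) - 157)*(-1317) = ((-4 + 35) - 157)*(-1317) = (31 - 157)*(-1317) = -126*(-1317) = 165942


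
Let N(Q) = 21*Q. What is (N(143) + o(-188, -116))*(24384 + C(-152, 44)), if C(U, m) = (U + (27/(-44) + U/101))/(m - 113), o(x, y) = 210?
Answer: 8008613623017/102212 ≈ 7.8353e+7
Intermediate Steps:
C(U, m) = (-27/44 + 102*U/101)/(-113 + m) (C(U, m) = (U + (27*(-1/44) + U*(1/101)))/(-113 + m) = (U + (-27/44 + U/101))/(-113 + m) = (-27/44 + 102*U/101)/(-113 + m))
(N(143) + o(-188, -116))*(24384 + C(-152, 44)) = (21*143 + 210)*(24384 + 3*(-909 + 1496*(-152))/(4444*(-113 + 44))) = (3003 + 210)*(24384 + (3/4444)*(-909 - 227392)/(-69)) = 3213*(24384 + (3/4444)*(-1/69)*(-228301)) = 3213*(24384 + 228301/102212) = 3213*(2492565709/102212) = 8008613623017/102212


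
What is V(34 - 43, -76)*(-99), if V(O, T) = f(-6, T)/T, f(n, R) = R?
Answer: -99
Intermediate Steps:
V(O, T) = 1 (V(O, T) = T/T = 1)
V(34 - 43, -76)*(-99) = 1*(-99) = -99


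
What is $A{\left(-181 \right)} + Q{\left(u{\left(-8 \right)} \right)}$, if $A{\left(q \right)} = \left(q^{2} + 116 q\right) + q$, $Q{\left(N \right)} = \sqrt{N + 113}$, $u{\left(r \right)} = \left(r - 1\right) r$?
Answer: $11584 + \sqrt{185} \approx 11598.0$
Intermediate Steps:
$u{\left(r \right)} = r \left(-1 + r\right)$ ($u{\left(r \right)} = \left(-1 + r\right) r = r \left(-1 + r\right)$)
$Q{\left(N \right)} = \sqrt{113 + N}$
$A{\left(q \right)} = q^{2} + 117 q$
$A{\left(-181 \right)} + Q{\left(u{\left(-8 \right)} \right)} = - 181 \left(117 - 181\right) + \sqrt{113 - 8 \left(-1 - 8\right)} = \left(-181\right) \left(-64\right) + \sqrt{113 - -72} = 11584 + \sqrt{113 + 72} = 11584 + \sqrt{185}$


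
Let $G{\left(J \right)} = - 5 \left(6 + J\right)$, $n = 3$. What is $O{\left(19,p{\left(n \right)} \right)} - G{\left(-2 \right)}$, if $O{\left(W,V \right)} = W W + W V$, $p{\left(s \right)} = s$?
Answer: $438$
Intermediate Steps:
$O{\left(W,V \right)} = W^{2} + V W$
$G{\left(J \right)} = -30 - 5 J$
$O{\left(19,p{\left(n \right)} \right)} - G{\left(-2 \right)} = 19 \left(3 + 19\right) - \left(-30 - -10\right) = 19 \cdot 22 - \left(-30 + 10\right) = 418 - -20 = 418 + 20 = 438$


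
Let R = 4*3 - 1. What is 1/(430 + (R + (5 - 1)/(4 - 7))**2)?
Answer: 9/4711 ≈ 0.0019104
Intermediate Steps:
R = 11 (R = 12 - 1 = 11)
1/(430 + (R + (5 - 1)/(4 - 7))**2) = 1/(430 + (11 + (5 - 1)/(4 - 7))**2) = 1/(430 + (11 + 4/(-3))**2) = 1/(430 + (11 + 4*(-1/3))**2) = 1/(430 + (11 - 4/3)**2) = 1/(430 + (29/3)**2) = 1/(430 + 841/9) = 1/(4711/9) = 9/4711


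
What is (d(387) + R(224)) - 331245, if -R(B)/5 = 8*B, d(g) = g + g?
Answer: -339431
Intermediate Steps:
d(g) = 2*g
R(B) = -40*B
(d(387) + R(224)) - 331245 = (2*387 - 40*224) - 331245 = (774 - 8960) - 331245 = -8186 - 331245 = -339431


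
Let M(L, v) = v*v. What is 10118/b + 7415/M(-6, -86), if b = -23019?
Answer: 95853157/170248524 ≈ 0.56302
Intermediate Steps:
M(L, v) = v**2
10118/b + 7415/M(-6, -86) = 10118/(-23019) + 7415/((-86)**2) = 10118*(-1/23019) + 7415/7396 = -10118/23019 + 7415*(1/7396) = -10118/23019 + 7415/7396 = 95853157/170248524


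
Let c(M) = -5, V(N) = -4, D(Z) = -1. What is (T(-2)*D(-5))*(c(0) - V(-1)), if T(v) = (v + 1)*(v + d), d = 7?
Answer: -5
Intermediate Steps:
T(v) = (1 + v)*(7 + v) (T(v) = (v + 1)*(v + 7) = (1 + v)*(7 + v))
(T(-2)*D(-5))*(c(0) - V(-1)) = ((7 + (-2)**2 + 8*(-2))*(-1))*(-5 - 1*(-4)) = ((7 + 4 - 16)*(-1))*(-5 + 4) = -5*(-1)*(-1) = 5*(-1) = -5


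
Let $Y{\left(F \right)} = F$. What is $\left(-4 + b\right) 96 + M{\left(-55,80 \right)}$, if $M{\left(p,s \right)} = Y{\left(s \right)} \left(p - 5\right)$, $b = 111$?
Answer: $5472$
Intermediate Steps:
$M{\left(p,s \right)} = s \left(-5 + p\right)$ ($M{\left(p,s \right)} = s \left(p - 5\right) = s \left(-5 + p\right)$)
$\left(-4 + b\right) 96 + M{\left(-55,80 \right)} = \left(-4 + 111\right) 96 + 80 \left(-5 - 55\right) = 107 \cdot 96 + 80 \left(-60\right) = 10272 - 4800 = 5472$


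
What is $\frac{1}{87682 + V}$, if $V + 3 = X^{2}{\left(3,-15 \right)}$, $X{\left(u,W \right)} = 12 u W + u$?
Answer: $\frac{1}{376048} \approx 2.6592 \cdot 10^{-6}$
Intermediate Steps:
$X{\left(u,W \right)} = u + 12 W u$ ($X{\left(u,W \right)} = 12 W u + u = u + 12 W u$)
$V = 288366$ ($V = -3 + \left(3 \left(1 + 12 \left(-15\right)\right)\right)^{2} = -3 + \left(3 \left(1 - 180\right)\right)^{2} = -3 + \left(3 \left(-179\right)\right)^{2} = -3 + \left(-537\right)^{2} = -3 + 288369 = 288366$)
$\frac{1}{87682 + V} = \frac{1}{87682 + 288366} = \frac{1}{376048}$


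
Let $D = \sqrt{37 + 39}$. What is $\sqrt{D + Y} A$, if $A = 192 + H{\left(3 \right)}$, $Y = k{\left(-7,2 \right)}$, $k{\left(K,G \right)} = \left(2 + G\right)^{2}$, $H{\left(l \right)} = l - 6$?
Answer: $189 \sqrt{16 + 2 \sqrt{19}} \approx 939.65$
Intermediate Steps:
$H{\left(l \right)} = -6 + l$
$Y = 16$ ($Y = \left(2 + 2\right)^{2} = 4^{2} = 16$)
$D = 2 \sqrt{19}$ ($D = \sqrt{76} = 2 \sqrt{19} \approx 8.7178$)
$A = 189$ ($A = 192 + \left(-6 + 3\right) = 192 - 3 = 189$)
$\sqrt{D + Y} A = \sqrt{2 \sqrt{19} + 16} \cdot 189 = \sqrt{16 + 2 \sqrt{19}} \cdot 189 = 189 \sqrt{16 + 2 \sqrt{19}}$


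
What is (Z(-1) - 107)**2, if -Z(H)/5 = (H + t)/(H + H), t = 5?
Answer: 9409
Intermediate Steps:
Z(H) = -5*(5 + H)/(2*H) (Z(H) = -5*(H + 5)/(H + H) = -5*(5 + H)/(2*H))
(Z(-1) - 107)**2 = ((5/2)*(-5 - 1*(-1))/(-1) - 107)**2 = ((5/2)*(-1)*(-5 + 1) - 107)**2 = ((5/2)*(-1)*(-4) - 107)**2 = (10 - 107)**2 = (-97)**2 = 9409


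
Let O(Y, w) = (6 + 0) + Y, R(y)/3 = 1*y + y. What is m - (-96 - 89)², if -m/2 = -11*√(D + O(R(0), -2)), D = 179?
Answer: -34225 + 22*√185 ≈ -33926.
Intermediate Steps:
R(y) = 6*y (R(y) = 3*(1*y + y) = 3*(y + y) = 3*(2*y) = 6*y)
O(Y, w) = 6 + Y
m = 22*√185 (m = -(-22)*√(179 + (6 + 6*0)) = -(-22)*√(179 + (6 + 0)) = -(-22)*√(179 + 6) = -(-22)*√185 = 22*√185 ≈ 299.23)
m - (-96 - 89)² = 22*√185 - (-96 - 89)² = 22*√185 - 1*(-185)² = 22*√185 - 1*34225 = 22*√185 - 34225 = -34225 + 22*√185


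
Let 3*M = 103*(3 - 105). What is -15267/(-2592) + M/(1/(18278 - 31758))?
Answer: 40786818529/864 ≈ 4.7207e+7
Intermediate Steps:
M = -3502 (M = (103*(3 - 105))/3 = (103*(-102))/3 = (⅓)*(-10506) = -3502)
-15267/(-2592) + M/(1/(18278 - 31758)) = -15267/(-2592) - 3502/(1/(18278 - 31758)) = -15267*(-1/2592) - 3502/(1/(-13480)) = 5089/864 - 3502/(-1/13480) = 5089/864 - 3502*(-13480) = 5089/864 + 47206960 = 40786818529/864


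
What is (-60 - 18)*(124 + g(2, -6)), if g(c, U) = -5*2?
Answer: -8892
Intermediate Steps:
g(c, U) = -10
(-60 - 18)*(124 + g(2, -6)) = (-60 - 18)*(124 - 10) = -78*114 = -8892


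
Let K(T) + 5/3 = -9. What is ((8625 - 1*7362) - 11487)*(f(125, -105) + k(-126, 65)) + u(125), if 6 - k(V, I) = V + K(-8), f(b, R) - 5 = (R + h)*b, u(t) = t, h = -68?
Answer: 219584381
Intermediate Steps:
K(T) = -32/3 (K(T) = -5/3 - 9 = -32/3)
f(b, R) = 5 + b*(-68 + R) (f(b, R) = 5 + (R - 68)*b = 5 + (-68 + R)*b = 5 + b*(-68 + R))
k(V, I) = 50/3 - V (k(V, I) = 6 - (V - 32/3) = 6 - (-32/3 + V) = 6 + (32/3 - V) = 50/3 - V)
((8625 - 1*7362) - 11487)*(f(125, -105) + k(-126, 65)) + u(125) = ((8625 - 1*7362) - 11487)*((5 - 68*125 - 105*125) + (50/3 - 1*(-126))) + 125 = ((8625 - 7362) - 11487)*((5 - 8500 - 13125) + (50/3 + 126)) + 125 = (1263 - 11487)*(-21620 + 428/3) + 125 = -10224*(-64432/3) + 125 = 219584256 + 125 = 219584381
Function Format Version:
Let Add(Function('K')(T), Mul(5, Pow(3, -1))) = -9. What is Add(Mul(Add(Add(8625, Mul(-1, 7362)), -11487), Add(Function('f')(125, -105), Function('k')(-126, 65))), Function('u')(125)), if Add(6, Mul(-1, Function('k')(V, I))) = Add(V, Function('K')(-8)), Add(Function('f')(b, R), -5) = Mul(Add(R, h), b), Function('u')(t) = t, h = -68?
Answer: 219584381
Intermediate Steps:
Function('K')(T) = Rational(-32, 3) (Function('K')(T) = Add(Rational(-5, 3), -9) = Rational(-32, 3))
Function('f')(b, R) = Add(5, Mul(b, Add(-68, R))) (Function('f')(b, R) = Add(5, Mul(Add(R, -68), b)) = Add(5, Mul(Add(-68, R), b)) = Add(5, Mul(b, Add(-68, R))))
Function('k')(V, I) = Add(Rational(50, 3), Mul(-1, V)) (Function('k')(V, I) = Add(6, Mul(-1, Add(V, Rational(-32, 3)))) = Add(6, Mul(-1, Add(Rational(-32, 3), V))) = Add(6, Add(Rational(32, 3), Mul(-1, V))) = Add(Rational(50, 3), Mul(-1, V)))
Add(Mul(Add(Add(8625, Mul(-1, 7362)), -11487), Add(Function('f')(125, -105), Function('k')(-126, 65))), Function('u')(125)) = Add(Mul(Add(Add(8625, Mul(-1, 7362)), -11487), Add(Add(5, Mul(-68, 125), Mul(-105, 125)), Add(Rational(50, 3), Mul(-1, -126)))), 125) = Add(Mul(Add(Add(8625, -7362), -11487), Add(Add(5, -8500, -13125), Add(Rational(50, 3), 126))), 125) = Add(Mul(Add(1263, -11487), Add(-21620, Rational(428, 3))), 125) = Add(Mul(-10224, Rational(-64432, 3)), 125) = Add(219584256, 125) = 219584381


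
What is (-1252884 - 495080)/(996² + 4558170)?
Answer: -873982/2775093 ≈ -0.31494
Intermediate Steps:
(-1252884 - 495080)/(996² + 4558170) = -1747964/(992016 + 4558170) = -1747964/5550186 = -1747964*1/5550186 = -873982/2775093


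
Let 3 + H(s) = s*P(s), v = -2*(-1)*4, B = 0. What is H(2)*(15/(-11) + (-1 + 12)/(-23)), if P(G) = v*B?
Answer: 1398/253 ≈ 5.5257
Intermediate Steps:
v = 8 (v = 2*4 = 8)
P(G) = 0 (P(G) = 8*0 = 0)
H(s) = -3 (H(s) = -3 + s*0 = -3 + 0 = -3)
H(2)*(15/(-11) + (-1 + 12)/(-23)) = -3*(15/(-11) + (-1 + 12)/(-23)) = -3*(15*(-1/11) + 11*(-1/23)) = -3*(-15/11 - 11/23) = -3*(-466/253) = 1398/253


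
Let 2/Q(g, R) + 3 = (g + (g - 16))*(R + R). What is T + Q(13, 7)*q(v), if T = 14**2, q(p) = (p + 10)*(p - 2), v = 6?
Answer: 26980/137 ≈ 196.93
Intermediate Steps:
Q(g, R) = 2/(-3 + 2*R*(-16 + 2*g)) (Q(g, R) = 2/(-3 + (g + (g - 16))*(R + R)) = 2/(-3 + (g + (-16 + g))*(2*R)) = 2/(-3 + (-16 + 2*g)*(2*R)) = 2/(-3 + 2*R*(-16 + 2*g)))
q(p) = (-2 + p)*(10 + p) (q(p) = (10 + p)*(-2 + p) = (-2 + p)*(10 + p))
T = 196
T + Q(13, 7)*q(v) = 196 + (2/(-3 - 32*7 + 4*7*13))*(-20 + 6**2 + 8*6) = 196 + (2/(-3 - 224 + 364))*(-20 + 36 + 48) = 196 + (2/137)*64 = 196 + 128/137 = 26980/137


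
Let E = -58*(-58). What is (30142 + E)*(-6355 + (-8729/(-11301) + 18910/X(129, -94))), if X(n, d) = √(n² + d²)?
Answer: -2406036575756/11301 + 633598460*√25477/25477 ≈ -2.0894e+8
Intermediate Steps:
E = 3364
X(n, d) = √(d² + n²)
(30142 + E)*(-6355 + (-8729/(-11301) + 18910/X(129, -94))) = (30142 + 3364)*(-6355 + (-8729/(-11301) + 18910/(√((-94)² + 129²)))) = 33506*(-6355 + (-8729*(-1/11301) + 18910/(√(8836 + 16641)))) = 33506*(-6355 + (8729/11301 + 18910/(√25477))) = 33506*(-6355 + (8729/11301 + 18910*(√25477/25477))) = 33506*(-6355 + (8729/11301 + 18910*√25477/25477)) = 33506*(-71809126/11301 + 18910*√25477/25477) = -2406036575756/11301 + 633598460*√25477/25477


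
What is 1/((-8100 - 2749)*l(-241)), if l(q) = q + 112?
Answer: 1/1399521 ≈ 7.1453e-7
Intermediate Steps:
l(q) = 112 + q
1/((-8100 - 2749)*l(-241)) = 1/((-8100 - 2749)*(112 - 241)) = 1/(-10849*(-129)) = -1/10849*(-1/129) = 1/1399521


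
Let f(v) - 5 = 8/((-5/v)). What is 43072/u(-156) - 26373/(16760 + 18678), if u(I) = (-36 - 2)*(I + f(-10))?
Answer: 695546023/90898470 ≈ 7.6519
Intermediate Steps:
f(v) = 5 - 8*v/5 (f(v) = 5 + 8/((-5/v)) = 5 + 8*(-v/5) = 5 - 8*v/5)
u(I) = -798 - 38*I (u(I) = (-36 - 2)*(I + (5 - 8/5*(-10))) = -38*(I + (5 + 16)) = -38*(I + 21) = -38*(21 + I) = -798 - 38*I)
43072/u(-156) - 26373/(16760 + 18678) = 43072/(-798 - 38*(-156)) - 26373/(16760 + 18678) = 43072/(-798 + 5928) - 26373/35438 = 43072/5130 - 26373*1/35438 = 43072*(1/5130) - 26373/35438 = 21536/2565 - 26373/35438 = 695546023/90898470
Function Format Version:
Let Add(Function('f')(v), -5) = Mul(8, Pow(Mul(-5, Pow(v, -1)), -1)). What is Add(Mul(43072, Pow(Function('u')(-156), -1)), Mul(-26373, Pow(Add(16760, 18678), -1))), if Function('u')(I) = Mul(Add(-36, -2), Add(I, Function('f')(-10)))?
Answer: Rational(695546023, 90898470) ≈ 7.6519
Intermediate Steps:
Function('f')(v) = Add(5, Mul(Rational(-8, 5), v)) (Function('f')(v) = Add(5, Mul(8, Pow(Mul(-5, Pow(v, -1)), -1))) = Add(5, Mul(8, Mul(Rational(-1, 5), v))) = Add(5, Mul(Rational(-8, 5), v)))
Function('u')(I) = Add(-798, Mul(-38, I)) (Function('u')(I) = Mul(Add(-36, -2), Add(I, Add(5, Mul(Rational(-8, 5), -10)))) = Mul(-38, Add(I, Add(5, 16))) = Mul(-38, Add(I, 21)) = Mul(-38, Add(21, I)) = Add(-798, Mul(-38, I)))
Add(Mul(43072, Pow(Function('u')(-156), -1)), Mul(-26373, Pow(Add(16760, 18678), -1))) = Add(Mul(43072, Pow(Add(-798, Mul(-38, -156)), -1)), Mul(-26373, Pow(Add(16760, 18678), -1))) = Add(Mul(43072, Pow(Add(-798, 5928), -1)), Mul(-26373, Pow(35438, -1))) = Add(Mul(43072, Pow(5130, -1)), Mul(-26373, Rational(1, 35438))) = Add(Mul(43072, Rational(1, 5130)), Rational(-26373, 35438)) = Add(Rational(21536, 2565), Rational(-26373, 35438)) = Rational(695546023, 90898470)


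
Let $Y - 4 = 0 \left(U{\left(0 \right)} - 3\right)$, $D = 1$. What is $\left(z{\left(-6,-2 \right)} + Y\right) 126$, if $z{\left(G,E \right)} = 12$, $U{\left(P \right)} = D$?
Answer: $2016$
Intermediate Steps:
$U{\left(P \right)} = 1$
$Y = 4$ ($Y = 4 + 0 \left(1 - 3\right) = 4 + 0 \left(-2\right) = 4 + 0 = 4$)
$\left(z{\left(-6,-2 \right)} + Y\right) 126 = \left(12 + 4\right) 126 = 16 \cdot 126 = 2016$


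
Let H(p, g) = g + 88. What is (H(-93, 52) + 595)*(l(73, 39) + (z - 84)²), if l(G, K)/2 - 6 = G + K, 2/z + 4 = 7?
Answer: 15832880/3 ≈ 5.2776e+6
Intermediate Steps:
z = ⅔ (z = 2/(-4 + 7) = 2/3 = 2*(⅓) = ⅔ ≈ 0.66667)
H(p, g) = 88 + g
l(G, K) = 12 + 2*G + 2*K (l(G, K) = 12 + 2*(G + K) = 12 + (2*G + 2*K) = 12 + 2*G + 2*K)
(H(-93, 52) + 595)*(l(73, 39) + (z - 84)²) = ((88 + 52) + 595)*((12 + 2*73 + 2*39) + (⅔ - 84)²) = (140 + 595)*((12 + 146 + 78) + (-250/3)²) = 735*(236 + 62500/9) = 735*(64624/9) = 15832880/3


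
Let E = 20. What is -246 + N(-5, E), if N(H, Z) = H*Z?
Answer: -346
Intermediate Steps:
-246 + N(-5, E) = -246 - 5*20 = -246 - 100 = -346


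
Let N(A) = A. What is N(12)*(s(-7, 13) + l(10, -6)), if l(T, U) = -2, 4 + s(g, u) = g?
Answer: -156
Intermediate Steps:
s(g, u) = -4 + g
N(12)*(s(-7, 13) + l(10, -6)) = 12*((-4 - 7) - 2) = 12*(-11 - 2) = 12*(-13) = -156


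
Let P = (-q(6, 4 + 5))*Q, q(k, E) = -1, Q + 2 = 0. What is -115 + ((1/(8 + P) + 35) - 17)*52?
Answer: 2489/3 ≈ 829.67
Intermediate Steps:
Q = -2 (Q = -2 + 0 = -2)
P = -2 (P = -1*(-1)*(-2) = 1*(-2) = -2)
-115 + ((1/(8 + P) + 35) - 17)*52 = -115 + ((1/(8 - 2) + 35) - 17)*52 = -115 + ((1/6 + 35) - 17)*52 = -115 + (211/6 - 17)*52 = -115 + (109/6)*52 = -115 + 2834/3 = 2489/3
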